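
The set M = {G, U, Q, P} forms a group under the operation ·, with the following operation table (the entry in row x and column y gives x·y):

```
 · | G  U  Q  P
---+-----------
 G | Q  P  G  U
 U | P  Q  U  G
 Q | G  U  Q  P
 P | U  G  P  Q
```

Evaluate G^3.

G^1 = G
G^2 = G·G = Q
G^3 = Q·G = G

G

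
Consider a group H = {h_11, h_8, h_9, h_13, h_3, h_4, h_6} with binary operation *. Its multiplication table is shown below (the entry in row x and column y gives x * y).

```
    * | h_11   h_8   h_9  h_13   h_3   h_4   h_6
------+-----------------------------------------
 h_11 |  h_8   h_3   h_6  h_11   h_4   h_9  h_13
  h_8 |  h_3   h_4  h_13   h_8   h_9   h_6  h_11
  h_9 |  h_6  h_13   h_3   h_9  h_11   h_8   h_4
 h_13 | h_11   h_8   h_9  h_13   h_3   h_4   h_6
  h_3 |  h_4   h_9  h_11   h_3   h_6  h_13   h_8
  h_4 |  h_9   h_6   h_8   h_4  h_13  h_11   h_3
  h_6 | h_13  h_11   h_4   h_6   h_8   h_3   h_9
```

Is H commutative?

Yes

Check whether the table is symmetric across its main diagonal.
Every entry (row x, col y) equals the entry (row y, col x), so H is abelian.
(In fact H ≅ the cyclic group Z_7.)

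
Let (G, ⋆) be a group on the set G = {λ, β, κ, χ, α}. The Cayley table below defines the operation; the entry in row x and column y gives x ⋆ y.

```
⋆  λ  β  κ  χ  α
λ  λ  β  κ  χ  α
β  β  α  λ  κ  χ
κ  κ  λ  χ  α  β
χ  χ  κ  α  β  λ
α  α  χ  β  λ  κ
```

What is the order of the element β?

5

The identity element is λ (its row matches the header).
β^1 = β
β^2 = β ⋆ β = α
β^3 = α ⋆ β = χ
β^4 = χ ⋆ β = κ
β^5 = κ ⋆ β = λ
The first power of β equal to the identity is β^5, so ord(β) = 5.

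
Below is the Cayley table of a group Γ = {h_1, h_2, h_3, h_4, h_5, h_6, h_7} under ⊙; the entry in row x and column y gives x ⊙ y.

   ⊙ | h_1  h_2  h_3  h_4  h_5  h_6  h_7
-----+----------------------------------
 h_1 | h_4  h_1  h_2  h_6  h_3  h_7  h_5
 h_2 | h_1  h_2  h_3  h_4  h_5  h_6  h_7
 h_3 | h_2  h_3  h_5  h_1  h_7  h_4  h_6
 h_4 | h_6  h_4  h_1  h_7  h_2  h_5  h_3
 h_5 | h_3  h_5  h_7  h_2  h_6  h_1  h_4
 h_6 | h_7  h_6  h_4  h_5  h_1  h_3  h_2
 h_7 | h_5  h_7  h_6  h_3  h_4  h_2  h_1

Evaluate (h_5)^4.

h_5^1 = h_5
h_5^2 = h_5 ⊙ h_5 = h_6
h_5^3 = h_6 ⊙ h_5 = h_1
h_5^4 = h_1 ⊙ h_5 = h_3

h_3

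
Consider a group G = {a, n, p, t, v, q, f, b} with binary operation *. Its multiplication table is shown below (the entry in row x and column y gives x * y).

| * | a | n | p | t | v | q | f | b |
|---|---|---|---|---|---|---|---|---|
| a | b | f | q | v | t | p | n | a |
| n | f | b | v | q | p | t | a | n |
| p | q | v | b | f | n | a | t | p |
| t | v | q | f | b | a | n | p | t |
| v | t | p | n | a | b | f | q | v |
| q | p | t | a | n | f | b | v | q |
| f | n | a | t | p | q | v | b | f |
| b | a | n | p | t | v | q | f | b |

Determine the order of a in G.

The identity element is b (its row matches the header).
a^1 = a
a^2 = a * a = b
The first power of a equal to the identity is a^2, so ord(a) = 2.

2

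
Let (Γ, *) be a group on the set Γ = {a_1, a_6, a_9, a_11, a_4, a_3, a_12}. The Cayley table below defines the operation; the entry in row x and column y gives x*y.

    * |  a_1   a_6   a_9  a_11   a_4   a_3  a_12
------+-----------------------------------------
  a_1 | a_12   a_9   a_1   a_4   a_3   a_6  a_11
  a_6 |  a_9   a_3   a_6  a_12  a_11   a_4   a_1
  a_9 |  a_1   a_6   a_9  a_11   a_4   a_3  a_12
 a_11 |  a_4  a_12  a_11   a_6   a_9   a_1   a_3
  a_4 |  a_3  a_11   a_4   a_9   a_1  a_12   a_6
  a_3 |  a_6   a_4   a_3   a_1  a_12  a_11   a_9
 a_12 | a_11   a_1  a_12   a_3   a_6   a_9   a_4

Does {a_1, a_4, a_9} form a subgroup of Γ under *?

a_1*a_1 = a_12, which is not in {a_1, a_4, a_9}.
The subset is not closed under *, so it is not a subgroup.

No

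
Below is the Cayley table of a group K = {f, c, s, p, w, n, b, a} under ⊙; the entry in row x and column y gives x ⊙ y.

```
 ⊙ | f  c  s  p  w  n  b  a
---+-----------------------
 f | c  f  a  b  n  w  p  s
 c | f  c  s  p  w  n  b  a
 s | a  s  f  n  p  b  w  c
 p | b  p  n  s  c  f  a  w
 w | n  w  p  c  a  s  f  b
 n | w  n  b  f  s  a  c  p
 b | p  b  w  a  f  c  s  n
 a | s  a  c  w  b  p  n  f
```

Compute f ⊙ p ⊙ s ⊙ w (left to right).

a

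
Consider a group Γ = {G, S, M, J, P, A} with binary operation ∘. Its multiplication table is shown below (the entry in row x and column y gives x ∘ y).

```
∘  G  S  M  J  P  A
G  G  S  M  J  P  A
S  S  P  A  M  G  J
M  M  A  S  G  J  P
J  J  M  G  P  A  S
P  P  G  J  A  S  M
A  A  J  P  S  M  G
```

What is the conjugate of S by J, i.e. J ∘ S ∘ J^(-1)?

S

The identity is G. In row J, the entry G sits in column M, so J^(-1) = M.
J ∘ S = M
M ∘ M = S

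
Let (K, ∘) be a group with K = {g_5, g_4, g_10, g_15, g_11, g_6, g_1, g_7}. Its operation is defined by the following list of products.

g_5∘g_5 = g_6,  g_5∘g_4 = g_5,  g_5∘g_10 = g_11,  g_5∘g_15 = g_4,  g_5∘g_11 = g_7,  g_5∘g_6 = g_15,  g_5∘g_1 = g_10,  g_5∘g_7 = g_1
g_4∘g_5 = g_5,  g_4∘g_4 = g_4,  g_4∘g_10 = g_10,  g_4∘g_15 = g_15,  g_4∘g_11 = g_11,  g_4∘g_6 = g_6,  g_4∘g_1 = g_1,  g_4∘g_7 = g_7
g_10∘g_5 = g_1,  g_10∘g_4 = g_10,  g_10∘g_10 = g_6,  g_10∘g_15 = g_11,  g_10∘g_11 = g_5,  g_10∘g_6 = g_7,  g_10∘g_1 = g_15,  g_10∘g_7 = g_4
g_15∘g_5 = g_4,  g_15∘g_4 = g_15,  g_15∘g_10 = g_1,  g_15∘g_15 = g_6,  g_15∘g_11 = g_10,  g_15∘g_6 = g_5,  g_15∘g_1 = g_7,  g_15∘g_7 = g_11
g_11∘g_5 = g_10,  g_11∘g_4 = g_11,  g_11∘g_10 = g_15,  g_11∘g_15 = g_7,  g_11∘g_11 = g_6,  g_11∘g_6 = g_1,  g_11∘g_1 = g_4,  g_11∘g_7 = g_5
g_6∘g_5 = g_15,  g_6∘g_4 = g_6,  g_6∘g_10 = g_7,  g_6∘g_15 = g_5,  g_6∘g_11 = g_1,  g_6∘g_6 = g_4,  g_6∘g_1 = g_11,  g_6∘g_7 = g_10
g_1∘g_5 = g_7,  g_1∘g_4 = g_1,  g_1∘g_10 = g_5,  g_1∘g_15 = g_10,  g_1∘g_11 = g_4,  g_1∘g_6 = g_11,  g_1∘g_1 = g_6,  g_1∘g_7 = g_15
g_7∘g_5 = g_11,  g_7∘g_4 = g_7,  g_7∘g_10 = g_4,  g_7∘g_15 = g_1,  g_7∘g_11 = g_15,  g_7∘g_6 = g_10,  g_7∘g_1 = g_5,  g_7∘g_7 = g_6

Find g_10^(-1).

g_7

First locate the identity: row g_4 matches the header, so g_4 is the identity.
Scan row g_10 for g_4: g_10 ∘ g_7 = g_4. Hence g_10^(-1) = g_7.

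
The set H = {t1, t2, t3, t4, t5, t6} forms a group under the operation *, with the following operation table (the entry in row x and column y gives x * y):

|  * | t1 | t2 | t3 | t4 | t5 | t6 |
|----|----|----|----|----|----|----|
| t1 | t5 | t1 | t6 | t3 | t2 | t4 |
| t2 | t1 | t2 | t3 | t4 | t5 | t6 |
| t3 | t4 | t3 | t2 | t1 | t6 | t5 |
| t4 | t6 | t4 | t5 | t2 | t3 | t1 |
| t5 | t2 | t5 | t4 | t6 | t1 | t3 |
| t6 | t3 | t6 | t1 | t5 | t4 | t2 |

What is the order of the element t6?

2

The identity element is t2 (its row matches the header).
t6^1 = t6
t6^2 = t6 * t6 = t2
The first power of t6 equal to the identity is t6^2, so ord(t6) = 2.
(Structurally, H here is isomorphic to the symmetric group S_3.)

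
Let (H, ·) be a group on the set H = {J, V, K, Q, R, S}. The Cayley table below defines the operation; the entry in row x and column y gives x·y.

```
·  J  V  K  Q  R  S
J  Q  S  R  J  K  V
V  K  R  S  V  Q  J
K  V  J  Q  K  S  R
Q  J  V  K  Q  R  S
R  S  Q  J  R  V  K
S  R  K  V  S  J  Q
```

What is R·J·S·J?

R·J = S
S·S = Q
Q·J = J

J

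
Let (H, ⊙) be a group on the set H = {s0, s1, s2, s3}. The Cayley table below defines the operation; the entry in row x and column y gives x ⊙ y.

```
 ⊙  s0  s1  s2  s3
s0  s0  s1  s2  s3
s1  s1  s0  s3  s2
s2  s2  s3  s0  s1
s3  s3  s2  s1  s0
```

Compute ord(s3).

The identity element is s0 (its row matches the header).
s3^1 = s3
s3^2 = s3 ⊙ s3 = s0
The first power of s3 equal to the identity is s3^2, so ord(s3) = 2.

2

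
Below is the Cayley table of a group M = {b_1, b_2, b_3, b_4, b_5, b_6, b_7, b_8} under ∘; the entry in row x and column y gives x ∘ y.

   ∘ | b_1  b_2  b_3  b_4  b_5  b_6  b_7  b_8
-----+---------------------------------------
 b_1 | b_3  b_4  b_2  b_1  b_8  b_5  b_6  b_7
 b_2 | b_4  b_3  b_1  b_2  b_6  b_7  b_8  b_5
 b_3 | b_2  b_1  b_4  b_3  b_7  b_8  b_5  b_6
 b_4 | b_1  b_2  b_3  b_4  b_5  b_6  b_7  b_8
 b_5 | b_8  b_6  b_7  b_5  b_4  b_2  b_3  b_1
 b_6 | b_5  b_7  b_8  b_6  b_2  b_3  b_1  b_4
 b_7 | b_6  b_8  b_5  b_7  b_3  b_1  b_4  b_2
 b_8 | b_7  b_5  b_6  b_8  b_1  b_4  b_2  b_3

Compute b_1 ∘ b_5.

b_8

Read row b_1, column b_5: b_1 ∘ b_5 = b_8.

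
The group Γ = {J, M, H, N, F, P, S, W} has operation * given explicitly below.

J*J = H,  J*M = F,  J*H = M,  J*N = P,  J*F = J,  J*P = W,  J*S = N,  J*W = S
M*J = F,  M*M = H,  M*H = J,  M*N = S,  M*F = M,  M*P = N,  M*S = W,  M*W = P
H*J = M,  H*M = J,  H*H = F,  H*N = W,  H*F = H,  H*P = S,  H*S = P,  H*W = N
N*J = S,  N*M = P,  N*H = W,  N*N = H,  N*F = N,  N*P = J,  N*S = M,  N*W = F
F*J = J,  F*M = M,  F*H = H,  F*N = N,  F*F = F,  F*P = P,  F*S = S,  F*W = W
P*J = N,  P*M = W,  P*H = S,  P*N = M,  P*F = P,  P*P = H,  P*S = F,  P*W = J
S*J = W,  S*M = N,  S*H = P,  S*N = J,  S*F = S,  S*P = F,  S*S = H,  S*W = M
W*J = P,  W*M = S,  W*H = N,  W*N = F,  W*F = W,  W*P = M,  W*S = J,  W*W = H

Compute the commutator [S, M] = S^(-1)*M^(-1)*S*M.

H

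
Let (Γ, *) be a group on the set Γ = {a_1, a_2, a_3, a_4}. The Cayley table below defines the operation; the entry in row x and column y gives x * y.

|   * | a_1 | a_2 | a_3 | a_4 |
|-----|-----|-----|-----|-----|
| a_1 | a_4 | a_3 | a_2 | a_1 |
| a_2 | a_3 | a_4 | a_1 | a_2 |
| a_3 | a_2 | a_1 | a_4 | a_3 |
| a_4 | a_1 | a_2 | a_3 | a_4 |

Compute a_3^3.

a_3^1 = a_3
a_3^2 = a_3 * a_3 = a_4
a_3^3 = a_4 * a_3 = a_3

a_3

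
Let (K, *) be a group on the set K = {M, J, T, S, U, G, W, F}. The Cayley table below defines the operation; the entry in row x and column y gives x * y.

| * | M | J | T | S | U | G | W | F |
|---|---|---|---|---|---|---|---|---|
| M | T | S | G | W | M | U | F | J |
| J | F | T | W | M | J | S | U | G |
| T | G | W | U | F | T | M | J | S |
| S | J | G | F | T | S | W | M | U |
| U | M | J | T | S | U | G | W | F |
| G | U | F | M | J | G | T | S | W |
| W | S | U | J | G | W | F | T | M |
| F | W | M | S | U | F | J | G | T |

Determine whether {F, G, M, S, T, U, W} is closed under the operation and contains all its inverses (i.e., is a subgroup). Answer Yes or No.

No

T * W = J, which is not in {F, G, M, S, T, U, W}.
The subset is not closed under *, so it is not a subgroup.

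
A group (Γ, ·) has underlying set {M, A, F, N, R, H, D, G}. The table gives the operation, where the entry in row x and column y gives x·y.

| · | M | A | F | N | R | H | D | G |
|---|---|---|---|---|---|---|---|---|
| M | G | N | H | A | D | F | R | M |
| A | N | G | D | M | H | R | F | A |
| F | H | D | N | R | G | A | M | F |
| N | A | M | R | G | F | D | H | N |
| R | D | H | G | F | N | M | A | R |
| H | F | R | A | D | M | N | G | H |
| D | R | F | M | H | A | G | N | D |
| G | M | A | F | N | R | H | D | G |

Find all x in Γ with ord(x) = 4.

{D, F, H, R}

Identity is G. Compute the order of each non-identity element by repeated multiplication:
  M: M → G  (order 2)
  A: A → G  (order 2)
  F: F → N → R → G  (order 4)
  N: N → G  (order 2)
  R: R → N → F → G  (order 4)
  H: H → N → D → G  (order 4)
  D: D → N → H → G  (order 4)
Elements of order 4: {D, F, H, R}.
(Structurally, Γ here is isomorphic to Z_2 x Z_4.)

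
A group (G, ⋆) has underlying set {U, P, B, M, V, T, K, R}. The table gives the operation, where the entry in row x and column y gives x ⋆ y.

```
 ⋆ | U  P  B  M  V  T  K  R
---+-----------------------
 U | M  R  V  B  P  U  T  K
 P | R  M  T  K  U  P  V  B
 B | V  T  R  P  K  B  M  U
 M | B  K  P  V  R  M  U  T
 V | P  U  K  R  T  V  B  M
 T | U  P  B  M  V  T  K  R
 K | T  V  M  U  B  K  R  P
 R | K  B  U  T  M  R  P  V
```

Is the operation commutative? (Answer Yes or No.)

Yes

Check whether the table is symmetric across its main diagonal.
Every entry (row x, col y) equals the entry (row y, col x), so G is abelian.
(In fact G ≅ the cyclic group Z_8.)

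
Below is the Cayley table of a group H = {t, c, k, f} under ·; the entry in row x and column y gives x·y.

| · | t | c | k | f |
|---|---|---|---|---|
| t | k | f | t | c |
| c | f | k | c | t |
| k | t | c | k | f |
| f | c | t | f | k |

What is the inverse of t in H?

t

First locate the identity: row k matches the header, so k is the identity.
Scan row t for k: t·t = k. Hence t^(-1) = t.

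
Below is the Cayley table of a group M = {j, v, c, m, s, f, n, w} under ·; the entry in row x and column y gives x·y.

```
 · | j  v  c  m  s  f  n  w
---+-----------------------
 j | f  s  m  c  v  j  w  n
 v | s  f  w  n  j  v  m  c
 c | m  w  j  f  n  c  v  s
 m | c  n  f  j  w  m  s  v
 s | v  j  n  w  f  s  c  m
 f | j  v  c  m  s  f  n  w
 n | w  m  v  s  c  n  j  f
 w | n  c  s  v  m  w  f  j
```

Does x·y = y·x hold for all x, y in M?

Yes

Check whether the table is symmetric across its main diagonal.
Every entry (row x, col y) equals the entry (row y, col x), so M is abelian.
(In fact M ≅ Z_2 x Z_4.)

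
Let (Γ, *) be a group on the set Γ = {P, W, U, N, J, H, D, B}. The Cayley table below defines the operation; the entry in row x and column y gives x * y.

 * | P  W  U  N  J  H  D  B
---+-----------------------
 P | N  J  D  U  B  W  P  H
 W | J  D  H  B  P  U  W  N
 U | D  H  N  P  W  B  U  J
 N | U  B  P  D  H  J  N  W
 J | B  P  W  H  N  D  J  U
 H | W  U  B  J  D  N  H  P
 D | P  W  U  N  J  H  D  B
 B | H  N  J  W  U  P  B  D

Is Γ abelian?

Check whether the table is symmetric across its main diagonal.
Every entry (row x, col y) equals the entry (row y, col x), so Γ is abelian.

Yes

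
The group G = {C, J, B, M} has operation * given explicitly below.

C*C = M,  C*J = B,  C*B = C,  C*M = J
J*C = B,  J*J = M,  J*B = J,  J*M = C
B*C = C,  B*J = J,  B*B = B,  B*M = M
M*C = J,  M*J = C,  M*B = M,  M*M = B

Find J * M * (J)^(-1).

M

The identity is B. In row J, the entry B sits in column C, so J^(-1) = C.
J * M = C
C * C = M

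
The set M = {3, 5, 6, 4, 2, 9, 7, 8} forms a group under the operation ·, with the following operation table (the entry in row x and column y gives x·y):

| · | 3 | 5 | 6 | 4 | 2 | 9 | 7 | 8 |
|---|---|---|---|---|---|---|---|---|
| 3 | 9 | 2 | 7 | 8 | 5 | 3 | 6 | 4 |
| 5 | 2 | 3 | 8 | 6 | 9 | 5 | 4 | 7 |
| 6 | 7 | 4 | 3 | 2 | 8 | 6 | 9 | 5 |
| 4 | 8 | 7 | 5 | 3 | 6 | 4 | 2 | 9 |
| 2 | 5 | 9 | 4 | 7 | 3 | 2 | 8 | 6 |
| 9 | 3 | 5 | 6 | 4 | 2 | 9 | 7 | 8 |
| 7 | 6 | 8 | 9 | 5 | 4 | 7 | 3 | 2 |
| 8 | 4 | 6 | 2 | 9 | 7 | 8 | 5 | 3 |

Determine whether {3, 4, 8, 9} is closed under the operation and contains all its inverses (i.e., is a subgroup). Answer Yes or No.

{3, 4, 8, 9} contains the identity 9.
Checking products: every product of two elements of {3, 4, 8, 9} (read from the table) lies in {3, 4, 8, 9}, so the set is closed.
In a finite group, a nonempty closed subset is a subgroup. So {3, 4, 8, 9} ≤ M.

Yes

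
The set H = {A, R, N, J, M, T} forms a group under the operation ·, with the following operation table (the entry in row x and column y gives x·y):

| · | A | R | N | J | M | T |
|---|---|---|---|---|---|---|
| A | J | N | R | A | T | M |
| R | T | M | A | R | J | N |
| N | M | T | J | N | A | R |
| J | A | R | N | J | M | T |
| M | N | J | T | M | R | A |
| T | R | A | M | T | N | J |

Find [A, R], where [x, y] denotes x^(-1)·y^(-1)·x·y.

Identity is J; from the table A^(-1) = A and R^(-1) = M.
A·M = T
T·A = R
R·R = M

M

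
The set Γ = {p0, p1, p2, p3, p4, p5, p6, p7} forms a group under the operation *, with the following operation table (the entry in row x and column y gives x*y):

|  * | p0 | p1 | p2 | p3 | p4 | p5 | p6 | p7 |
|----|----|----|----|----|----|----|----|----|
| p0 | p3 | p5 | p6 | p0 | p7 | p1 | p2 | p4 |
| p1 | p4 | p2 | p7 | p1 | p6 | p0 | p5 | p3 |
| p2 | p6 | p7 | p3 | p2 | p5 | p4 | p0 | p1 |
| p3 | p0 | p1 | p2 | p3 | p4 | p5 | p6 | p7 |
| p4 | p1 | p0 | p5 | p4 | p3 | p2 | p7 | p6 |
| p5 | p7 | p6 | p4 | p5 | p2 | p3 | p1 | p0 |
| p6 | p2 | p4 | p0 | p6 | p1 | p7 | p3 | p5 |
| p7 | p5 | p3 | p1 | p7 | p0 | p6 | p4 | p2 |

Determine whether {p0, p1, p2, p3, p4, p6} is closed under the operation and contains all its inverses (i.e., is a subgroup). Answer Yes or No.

No

p1*p2 = p7, which is not in {p0, p1, p2, p3, p4, p6}.
The subset is not closed under *, so it is not a subgroup.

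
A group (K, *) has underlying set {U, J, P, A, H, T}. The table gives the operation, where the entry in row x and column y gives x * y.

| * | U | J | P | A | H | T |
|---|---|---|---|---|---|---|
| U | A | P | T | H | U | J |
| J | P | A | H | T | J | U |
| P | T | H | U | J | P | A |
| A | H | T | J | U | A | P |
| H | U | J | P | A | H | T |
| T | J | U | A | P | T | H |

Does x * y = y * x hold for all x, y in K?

Yes

Check whether the table is symmetric across its main diagonal.
Every entry (row x, col y) equals the entry (row y, col x), so K is abelian.
(In fact K ≅ the cyclic group Z_6.)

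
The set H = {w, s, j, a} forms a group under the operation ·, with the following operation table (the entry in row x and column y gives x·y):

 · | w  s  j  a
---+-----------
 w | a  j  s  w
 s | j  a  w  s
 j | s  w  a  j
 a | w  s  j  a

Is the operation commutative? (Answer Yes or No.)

Yes

Check whether the table is symmetric across its main diagonal.
Every entry (row x, col y) equals the entry (row y, col x), so H is abelian.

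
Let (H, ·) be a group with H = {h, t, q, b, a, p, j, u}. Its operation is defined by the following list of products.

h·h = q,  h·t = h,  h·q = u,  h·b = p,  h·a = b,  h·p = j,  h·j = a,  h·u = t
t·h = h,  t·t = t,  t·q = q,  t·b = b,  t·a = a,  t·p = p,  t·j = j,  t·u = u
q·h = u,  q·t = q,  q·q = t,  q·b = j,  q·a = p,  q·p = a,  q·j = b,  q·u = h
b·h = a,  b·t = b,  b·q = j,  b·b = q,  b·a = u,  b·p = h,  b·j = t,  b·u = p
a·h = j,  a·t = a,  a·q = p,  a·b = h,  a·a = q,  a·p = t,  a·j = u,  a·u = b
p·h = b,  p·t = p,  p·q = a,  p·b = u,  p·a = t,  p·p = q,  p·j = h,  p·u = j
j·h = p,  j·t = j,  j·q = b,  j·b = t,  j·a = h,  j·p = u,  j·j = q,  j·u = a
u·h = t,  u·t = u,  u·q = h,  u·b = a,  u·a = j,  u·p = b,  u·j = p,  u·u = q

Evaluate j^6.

q

j^1 = j
j^2 = j·j = q
j^3 = q·j = b
j^4 = b·j = t
j^5 = t·j = j
j^6 = j·j = q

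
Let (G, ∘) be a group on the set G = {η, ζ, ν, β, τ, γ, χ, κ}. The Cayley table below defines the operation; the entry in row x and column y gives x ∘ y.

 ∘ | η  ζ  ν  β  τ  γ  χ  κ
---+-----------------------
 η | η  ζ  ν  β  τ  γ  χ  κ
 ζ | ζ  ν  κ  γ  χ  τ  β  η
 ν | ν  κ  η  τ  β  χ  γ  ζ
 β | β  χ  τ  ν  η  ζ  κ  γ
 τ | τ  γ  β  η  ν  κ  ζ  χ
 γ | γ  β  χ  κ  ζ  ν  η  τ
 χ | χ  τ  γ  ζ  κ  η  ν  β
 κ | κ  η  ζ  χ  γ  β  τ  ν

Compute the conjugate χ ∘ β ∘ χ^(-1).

The identity is η. In row χ, the entry η sits in column γ, so χ^(-1) = γ.
χ ∘ β = ζ
ζ ∘ γ = τ

τ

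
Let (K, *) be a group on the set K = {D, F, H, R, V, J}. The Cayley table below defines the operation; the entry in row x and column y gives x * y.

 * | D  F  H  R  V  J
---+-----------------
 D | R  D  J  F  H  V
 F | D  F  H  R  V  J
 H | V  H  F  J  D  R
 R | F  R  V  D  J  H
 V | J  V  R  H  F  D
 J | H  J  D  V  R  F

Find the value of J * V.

Read row J, column V: J * V = R.

R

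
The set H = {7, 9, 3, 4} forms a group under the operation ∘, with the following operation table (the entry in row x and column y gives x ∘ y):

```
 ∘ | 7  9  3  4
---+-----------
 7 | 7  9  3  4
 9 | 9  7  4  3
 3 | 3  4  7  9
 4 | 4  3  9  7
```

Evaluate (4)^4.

7

4^1 = 4
4^2 = 4 ∘ 4 = 7
4^3 = 7 ∘ 4 = 4
4^4 = 4 ∘ 4 = 7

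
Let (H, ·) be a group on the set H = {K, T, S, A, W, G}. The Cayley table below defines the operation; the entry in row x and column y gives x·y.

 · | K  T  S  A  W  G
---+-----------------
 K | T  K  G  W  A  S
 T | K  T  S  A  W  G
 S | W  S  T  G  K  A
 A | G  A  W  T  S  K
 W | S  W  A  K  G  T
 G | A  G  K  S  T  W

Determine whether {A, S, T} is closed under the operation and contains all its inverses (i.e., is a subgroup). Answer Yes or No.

A·S = W, which is not in {A, S, T}.
The subset is not closed under ·, so it is not a subgroup.

No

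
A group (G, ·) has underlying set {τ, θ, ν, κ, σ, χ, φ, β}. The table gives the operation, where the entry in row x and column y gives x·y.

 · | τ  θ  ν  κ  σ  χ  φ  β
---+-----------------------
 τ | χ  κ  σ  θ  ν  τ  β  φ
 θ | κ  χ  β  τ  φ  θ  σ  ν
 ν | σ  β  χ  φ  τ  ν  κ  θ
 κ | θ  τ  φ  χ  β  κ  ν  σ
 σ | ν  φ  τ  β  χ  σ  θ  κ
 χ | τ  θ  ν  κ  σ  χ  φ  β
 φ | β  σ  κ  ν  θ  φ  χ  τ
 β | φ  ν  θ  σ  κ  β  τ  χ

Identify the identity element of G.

The identity e satisfies e·x = x for all x, so its row in the table reproduces the column headers.
Row χ reads: τ, θ, ν, κ, σ, χ, φ, β — exactly the header order. So χ is the identity.

χ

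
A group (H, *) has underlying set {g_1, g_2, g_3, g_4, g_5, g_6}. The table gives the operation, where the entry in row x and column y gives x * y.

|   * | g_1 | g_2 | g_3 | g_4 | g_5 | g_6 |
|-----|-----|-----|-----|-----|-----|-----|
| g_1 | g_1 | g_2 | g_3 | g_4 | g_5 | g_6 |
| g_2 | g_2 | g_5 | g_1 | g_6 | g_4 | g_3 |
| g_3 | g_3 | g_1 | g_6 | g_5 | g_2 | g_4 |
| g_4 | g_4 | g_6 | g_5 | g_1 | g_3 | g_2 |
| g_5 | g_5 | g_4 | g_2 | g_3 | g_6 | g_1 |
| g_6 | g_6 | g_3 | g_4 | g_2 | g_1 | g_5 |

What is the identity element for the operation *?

The identity e satisfies e * x = x for all x, so its row in the table reproduces the column headers.
Row g_1 reads: g_1, g_2, g_3, g_4, g_5, g_6 — exactly the header order. So g_1 is the identity.

g_1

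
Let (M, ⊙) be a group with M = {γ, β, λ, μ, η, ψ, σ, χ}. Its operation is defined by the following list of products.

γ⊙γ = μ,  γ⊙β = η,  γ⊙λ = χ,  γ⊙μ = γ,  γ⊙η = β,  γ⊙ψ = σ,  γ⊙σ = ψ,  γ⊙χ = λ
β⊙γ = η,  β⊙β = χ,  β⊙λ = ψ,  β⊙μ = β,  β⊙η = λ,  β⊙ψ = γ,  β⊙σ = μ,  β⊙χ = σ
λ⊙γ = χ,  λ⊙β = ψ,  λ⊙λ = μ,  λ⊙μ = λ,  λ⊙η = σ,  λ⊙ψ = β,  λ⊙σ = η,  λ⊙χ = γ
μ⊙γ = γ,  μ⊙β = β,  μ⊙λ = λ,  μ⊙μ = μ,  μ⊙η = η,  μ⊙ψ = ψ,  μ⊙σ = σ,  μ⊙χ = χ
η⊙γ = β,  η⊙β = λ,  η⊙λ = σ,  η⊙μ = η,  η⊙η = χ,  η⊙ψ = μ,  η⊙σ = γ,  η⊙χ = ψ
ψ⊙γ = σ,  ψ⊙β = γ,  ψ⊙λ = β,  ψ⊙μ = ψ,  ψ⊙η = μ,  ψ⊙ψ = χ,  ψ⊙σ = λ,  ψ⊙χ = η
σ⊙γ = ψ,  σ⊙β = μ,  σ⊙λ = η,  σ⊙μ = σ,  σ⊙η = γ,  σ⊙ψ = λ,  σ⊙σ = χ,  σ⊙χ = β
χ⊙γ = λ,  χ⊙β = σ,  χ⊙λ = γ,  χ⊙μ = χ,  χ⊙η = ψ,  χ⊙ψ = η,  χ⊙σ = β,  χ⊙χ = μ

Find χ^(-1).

χ

First locate the identity: row μ matches the header, so μ is the identity.
Scan row χ for μ: χ ⊙ χ = μ. Hence χ^(-1) = χ.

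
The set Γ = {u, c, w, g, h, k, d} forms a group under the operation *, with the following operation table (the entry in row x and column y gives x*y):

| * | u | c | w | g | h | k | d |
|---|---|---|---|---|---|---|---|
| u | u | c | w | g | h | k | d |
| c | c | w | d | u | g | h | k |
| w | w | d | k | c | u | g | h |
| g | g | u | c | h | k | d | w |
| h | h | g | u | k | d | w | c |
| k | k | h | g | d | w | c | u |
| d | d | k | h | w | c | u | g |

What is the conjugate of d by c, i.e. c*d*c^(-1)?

d

The identity is u. In row c, the entry u sits in column g, so c^(-1) = g.
c*d = k
k*g = d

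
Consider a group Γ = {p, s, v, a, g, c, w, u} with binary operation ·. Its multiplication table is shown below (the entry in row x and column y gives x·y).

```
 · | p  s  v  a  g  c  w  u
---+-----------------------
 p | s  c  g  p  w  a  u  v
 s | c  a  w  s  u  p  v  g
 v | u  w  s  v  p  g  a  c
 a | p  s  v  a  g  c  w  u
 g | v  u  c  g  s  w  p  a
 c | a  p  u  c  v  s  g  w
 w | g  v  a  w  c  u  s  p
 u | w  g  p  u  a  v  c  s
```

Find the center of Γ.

An element z is central iff its row equals its column in the table.
For u: u·w = c ≠ p = w·u, so u ∉ Z.
Checking each element this way leaves Z(Γ) = {a, s}.

{a, s}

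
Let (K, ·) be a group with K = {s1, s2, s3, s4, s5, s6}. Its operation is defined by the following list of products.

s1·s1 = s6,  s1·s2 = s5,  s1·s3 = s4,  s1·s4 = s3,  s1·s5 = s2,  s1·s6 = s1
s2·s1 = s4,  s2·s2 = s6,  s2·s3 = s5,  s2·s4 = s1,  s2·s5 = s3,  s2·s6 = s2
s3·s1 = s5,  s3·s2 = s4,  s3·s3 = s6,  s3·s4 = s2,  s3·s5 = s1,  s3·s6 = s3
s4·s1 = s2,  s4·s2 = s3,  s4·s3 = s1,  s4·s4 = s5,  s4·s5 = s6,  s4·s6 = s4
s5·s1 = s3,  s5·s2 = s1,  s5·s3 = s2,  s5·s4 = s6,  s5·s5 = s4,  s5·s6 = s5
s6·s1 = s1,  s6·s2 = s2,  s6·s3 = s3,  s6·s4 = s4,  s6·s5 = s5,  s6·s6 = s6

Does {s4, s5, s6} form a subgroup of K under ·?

{s4, s5, s6} contains the identity s6.
Checking products: every product of two elements of {s4, s5, s6} (read from the table) lies in {s4, s5, s6}, so the set is closed.
In a finite group, a nonempty closed subset is a subgroup. So {s4, s5, s6} ≤ K.

Yes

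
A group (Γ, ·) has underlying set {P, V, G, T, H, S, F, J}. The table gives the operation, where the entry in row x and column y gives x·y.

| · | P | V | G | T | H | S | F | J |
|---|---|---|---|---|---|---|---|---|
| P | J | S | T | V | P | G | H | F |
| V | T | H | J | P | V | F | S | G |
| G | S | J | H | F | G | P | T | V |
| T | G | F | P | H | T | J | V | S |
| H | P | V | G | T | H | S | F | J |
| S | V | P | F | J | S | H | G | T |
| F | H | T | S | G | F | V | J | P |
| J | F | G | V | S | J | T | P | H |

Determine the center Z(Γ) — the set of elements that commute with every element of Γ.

An element z is central iff its row equals its column in the table.
For G: G·F = T ≠ S = F·G, so G ∉ Z.
Checking each element this way leaves Z(Γ) = {H, J}.

{H, J}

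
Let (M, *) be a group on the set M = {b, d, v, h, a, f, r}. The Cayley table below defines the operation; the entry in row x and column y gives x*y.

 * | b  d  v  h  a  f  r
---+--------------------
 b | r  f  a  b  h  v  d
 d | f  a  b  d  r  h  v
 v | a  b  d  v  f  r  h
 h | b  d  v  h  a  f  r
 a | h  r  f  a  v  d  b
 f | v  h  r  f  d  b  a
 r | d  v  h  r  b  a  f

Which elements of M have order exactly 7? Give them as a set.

{a, b, d, f, r, v}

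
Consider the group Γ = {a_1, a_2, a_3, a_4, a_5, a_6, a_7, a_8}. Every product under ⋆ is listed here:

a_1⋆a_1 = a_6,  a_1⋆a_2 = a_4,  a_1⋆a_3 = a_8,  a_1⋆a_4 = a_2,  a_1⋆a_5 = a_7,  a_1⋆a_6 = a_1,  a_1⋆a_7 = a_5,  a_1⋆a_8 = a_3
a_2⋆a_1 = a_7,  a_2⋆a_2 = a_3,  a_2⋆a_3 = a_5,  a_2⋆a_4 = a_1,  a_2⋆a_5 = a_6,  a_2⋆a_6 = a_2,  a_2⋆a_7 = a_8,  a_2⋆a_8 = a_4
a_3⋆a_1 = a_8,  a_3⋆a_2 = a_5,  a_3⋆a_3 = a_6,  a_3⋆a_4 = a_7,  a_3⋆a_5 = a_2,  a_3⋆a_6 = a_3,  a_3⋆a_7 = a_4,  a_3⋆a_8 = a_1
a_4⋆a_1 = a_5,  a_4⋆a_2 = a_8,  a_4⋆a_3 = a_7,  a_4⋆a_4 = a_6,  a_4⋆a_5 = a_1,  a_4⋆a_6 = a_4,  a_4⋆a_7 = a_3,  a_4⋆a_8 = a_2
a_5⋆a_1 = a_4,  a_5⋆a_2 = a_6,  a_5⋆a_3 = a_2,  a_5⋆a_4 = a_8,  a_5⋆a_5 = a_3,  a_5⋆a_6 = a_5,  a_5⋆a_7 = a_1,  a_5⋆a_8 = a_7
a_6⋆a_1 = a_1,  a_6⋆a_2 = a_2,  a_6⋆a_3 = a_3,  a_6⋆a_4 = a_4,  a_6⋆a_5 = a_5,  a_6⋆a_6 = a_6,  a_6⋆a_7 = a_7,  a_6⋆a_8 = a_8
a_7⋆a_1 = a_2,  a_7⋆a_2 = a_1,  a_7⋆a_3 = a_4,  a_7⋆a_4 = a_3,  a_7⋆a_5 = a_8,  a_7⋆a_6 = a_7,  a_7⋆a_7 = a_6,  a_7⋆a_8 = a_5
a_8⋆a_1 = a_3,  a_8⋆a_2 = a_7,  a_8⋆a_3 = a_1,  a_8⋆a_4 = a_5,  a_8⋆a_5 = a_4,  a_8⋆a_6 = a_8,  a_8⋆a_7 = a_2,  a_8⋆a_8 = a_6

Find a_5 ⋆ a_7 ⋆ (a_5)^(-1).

a_4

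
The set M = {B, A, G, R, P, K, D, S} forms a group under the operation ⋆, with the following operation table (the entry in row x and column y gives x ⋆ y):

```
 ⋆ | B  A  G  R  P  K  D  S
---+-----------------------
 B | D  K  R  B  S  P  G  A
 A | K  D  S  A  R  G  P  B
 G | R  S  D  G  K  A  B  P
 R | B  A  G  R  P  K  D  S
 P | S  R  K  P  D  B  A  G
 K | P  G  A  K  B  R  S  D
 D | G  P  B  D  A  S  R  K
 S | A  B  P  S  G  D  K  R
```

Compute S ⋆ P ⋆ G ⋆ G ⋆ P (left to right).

S

S ⋆ P = G
G ⋆ G = D
D ⋆ G = B
B ⋆ P = S
(Structurally, M here is isomorphic to Z_2 x Z_4.)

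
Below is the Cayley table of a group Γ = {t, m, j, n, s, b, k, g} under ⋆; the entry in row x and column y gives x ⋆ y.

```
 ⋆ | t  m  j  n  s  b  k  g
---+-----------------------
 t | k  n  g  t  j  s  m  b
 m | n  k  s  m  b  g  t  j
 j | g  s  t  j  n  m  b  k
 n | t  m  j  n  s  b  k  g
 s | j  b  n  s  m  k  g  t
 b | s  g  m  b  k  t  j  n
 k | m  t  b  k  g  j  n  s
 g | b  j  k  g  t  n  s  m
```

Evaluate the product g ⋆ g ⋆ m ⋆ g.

g ⋆ g = m
m ⋆ m = k
k ⋆ g = s

s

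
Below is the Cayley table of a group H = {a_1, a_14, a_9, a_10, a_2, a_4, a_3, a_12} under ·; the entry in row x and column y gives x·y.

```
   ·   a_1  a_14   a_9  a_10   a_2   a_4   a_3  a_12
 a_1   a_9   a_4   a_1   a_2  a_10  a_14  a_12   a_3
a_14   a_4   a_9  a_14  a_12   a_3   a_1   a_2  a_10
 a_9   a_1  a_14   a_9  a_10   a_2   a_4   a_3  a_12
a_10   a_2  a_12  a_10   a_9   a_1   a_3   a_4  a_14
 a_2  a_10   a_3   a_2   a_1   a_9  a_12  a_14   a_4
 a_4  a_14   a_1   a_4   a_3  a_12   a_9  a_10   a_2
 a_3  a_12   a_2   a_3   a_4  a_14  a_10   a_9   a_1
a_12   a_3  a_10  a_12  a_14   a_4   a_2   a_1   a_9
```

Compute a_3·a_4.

a_10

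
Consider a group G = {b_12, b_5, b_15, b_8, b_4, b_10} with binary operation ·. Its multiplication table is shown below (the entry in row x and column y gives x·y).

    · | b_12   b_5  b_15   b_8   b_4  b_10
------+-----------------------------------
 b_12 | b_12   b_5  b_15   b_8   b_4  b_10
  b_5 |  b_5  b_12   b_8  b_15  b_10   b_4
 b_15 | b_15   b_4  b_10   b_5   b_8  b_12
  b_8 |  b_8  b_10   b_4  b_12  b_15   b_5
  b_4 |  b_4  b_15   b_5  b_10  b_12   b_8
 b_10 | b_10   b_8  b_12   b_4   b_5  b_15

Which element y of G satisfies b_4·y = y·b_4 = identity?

First locate the identity: row b_12 matches the header, so b_12 is the identity.
Scan row b_4 for b_12: b_4·b_4 = b_12. Hence b_4^(-1) = b_4.

b_4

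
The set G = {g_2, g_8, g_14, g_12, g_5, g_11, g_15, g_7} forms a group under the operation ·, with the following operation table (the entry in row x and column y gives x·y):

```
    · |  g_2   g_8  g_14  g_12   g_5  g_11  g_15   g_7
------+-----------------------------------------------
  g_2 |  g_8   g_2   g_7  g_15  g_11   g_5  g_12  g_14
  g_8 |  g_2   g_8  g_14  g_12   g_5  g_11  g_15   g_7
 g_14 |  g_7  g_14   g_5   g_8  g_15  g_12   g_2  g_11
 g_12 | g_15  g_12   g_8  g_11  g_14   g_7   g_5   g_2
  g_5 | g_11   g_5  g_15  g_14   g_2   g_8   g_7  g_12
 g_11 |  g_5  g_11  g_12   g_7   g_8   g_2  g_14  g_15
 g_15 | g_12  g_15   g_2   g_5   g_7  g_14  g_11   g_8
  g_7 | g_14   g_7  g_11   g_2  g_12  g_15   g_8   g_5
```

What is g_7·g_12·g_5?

g_7·g_12 = g_2
g_2·g_5 = g_11

g_11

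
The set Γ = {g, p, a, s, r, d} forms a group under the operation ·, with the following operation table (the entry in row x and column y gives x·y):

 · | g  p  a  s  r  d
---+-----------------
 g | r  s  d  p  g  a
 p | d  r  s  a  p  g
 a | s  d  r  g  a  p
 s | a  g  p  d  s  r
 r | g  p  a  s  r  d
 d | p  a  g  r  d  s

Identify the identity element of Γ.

The identity e satisfies e·x = x for all x, so its row in the table reproduces the column headers.
Row r reads: g, p, a, s, r, d — exactly the header order. So r is the identity.

r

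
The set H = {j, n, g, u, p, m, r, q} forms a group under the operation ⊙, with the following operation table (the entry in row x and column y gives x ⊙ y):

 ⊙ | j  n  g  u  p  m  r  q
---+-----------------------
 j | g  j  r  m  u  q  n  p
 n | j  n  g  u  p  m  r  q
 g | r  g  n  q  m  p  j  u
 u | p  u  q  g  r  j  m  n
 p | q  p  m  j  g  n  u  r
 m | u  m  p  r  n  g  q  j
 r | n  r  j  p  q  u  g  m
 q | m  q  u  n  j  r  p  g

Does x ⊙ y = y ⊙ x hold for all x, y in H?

No

p ⊙ r = u but r ⊙ p = q.
Since p and r do not commute, H is not abelian.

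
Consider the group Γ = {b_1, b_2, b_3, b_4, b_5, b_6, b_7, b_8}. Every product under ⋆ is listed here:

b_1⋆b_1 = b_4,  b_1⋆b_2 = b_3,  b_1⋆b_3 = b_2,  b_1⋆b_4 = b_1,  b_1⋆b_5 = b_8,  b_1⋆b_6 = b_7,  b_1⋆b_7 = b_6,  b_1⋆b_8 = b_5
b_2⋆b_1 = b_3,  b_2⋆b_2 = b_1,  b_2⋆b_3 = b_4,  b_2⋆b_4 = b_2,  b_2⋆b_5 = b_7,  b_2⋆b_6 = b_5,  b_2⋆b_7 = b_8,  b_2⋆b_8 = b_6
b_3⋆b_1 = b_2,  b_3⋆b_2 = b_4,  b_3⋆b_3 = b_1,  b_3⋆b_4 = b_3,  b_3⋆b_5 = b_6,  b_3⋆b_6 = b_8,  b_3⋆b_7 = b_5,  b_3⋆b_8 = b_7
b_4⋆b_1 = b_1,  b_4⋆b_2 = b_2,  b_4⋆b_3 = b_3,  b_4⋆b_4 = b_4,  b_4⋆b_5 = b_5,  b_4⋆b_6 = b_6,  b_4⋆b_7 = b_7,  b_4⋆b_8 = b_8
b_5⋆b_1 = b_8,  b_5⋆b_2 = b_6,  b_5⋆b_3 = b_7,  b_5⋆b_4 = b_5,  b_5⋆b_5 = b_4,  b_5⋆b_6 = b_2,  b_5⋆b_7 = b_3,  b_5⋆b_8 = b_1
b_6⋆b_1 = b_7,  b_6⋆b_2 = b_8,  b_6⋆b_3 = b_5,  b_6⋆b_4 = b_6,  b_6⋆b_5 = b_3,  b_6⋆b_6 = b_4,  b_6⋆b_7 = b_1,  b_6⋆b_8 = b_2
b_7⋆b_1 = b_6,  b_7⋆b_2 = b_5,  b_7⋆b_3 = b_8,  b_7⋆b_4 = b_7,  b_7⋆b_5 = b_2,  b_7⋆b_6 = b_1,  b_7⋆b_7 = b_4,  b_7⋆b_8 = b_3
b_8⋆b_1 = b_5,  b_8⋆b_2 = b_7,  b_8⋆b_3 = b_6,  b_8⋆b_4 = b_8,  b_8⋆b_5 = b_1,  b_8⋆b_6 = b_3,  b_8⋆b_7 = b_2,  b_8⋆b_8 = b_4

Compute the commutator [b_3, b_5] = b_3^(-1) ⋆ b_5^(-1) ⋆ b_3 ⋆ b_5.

Identity is b_4; from the table b_3^(-1) = b_2 and b_5^(-1) = b_5.
b_2 ⋆ b_5 = b_7
b_7 ⋆ b_3 = b_8
b_8 ⋆ b_5 = b_1

b_1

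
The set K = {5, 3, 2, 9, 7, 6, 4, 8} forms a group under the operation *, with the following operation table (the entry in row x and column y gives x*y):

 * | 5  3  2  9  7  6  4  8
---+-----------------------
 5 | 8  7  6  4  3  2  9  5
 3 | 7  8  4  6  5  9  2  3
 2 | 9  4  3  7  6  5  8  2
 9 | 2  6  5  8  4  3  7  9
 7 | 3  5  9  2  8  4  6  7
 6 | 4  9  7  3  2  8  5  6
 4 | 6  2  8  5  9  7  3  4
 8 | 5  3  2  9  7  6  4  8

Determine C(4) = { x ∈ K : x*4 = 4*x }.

Compare row 4 with column 4 entry by entry.
2*4 = 8 = 4*2, so 2 commutes with 4.
9*4 = 7 but 4*9 = 5, so 9 does not.
Collecting the elements that commute with 4: C(4) = {2, 3, 4, 8}.

{2, 3, 4, 8}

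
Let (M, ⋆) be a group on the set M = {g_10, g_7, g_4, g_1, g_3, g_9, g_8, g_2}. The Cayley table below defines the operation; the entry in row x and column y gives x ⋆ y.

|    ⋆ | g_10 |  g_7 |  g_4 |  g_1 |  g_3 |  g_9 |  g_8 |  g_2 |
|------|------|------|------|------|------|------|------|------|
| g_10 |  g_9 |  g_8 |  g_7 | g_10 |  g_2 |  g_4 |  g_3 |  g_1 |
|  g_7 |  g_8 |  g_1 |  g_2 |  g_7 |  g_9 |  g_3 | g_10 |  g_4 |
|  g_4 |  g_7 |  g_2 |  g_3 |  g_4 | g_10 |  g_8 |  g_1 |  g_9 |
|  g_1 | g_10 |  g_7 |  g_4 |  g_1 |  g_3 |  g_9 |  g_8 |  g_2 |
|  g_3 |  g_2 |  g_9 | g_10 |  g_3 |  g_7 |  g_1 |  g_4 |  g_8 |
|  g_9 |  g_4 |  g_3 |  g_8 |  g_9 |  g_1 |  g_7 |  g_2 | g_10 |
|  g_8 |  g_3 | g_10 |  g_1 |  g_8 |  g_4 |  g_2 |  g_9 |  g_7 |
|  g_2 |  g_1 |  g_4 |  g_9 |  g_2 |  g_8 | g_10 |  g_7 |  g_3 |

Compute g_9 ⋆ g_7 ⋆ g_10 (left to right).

g_9 ⋆ g_7 = g_3
g_3 ⋆ g_10 = g_2
(Structurally, M here is isomorphic to the cyclic group Z_8.)

g_2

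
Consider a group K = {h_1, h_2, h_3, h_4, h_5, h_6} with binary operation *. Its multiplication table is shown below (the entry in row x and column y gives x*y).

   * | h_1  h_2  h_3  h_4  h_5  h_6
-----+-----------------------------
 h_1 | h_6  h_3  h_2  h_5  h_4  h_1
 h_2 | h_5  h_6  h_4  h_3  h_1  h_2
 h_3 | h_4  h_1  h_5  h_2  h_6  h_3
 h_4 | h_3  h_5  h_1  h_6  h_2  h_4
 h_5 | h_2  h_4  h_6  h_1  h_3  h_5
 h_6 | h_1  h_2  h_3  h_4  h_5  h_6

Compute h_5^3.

h_6

h_5^1 = h_5
h_5^2 = h_5*h_5 = h_3
h_5^3 = h_3*h_5 = h_6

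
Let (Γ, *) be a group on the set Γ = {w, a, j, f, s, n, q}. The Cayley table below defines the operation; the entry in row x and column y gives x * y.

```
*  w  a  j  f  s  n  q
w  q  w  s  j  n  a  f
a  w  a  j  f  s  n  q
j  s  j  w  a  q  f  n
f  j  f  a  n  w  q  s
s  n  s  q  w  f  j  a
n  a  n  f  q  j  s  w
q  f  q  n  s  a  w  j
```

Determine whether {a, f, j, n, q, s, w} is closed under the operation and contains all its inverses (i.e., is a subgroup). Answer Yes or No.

Yes

{a, f, j, n, q, s, w} contains the identity a.
Checking products: every product of two elements of {a, f, j, n, q, s, w} (read from the table) lies in {a, f, j, n, q, s, w}, so the set is closed.
In a finite group, a nonempty closed subset is a subgroup. So {a, f, j, n, q, s, w} ≤ Γ.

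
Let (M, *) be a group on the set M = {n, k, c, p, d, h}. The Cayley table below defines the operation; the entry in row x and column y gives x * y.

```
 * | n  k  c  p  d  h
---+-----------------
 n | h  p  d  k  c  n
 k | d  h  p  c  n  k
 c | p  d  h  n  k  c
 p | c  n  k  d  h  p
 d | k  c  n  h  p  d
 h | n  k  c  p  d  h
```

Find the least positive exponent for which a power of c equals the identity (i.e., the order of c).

2

The identity element is h (its row matches the header).
c^1 = c
c^2 = c * c = h
The first power of c equal to the identity is c^2, so ord(c) = 2.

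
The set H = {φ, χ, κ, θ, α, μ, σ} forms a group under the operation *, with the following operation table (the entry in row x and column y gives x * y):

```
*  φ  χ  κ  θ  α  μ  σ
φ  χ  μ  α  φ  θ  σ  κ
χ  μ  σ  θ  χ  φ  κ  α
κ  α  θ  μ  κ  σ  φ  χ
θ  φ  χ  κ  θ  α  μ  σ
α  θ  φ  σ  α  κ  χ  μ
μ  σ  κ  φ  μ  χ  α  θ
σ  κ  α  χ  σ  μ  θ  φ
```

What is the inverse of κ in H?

First locate the identity: row θ matches the header, so θ is the identity.
Scan row κ for θ: κ * χ = θ. Hence κ^(-1) = χ.

χ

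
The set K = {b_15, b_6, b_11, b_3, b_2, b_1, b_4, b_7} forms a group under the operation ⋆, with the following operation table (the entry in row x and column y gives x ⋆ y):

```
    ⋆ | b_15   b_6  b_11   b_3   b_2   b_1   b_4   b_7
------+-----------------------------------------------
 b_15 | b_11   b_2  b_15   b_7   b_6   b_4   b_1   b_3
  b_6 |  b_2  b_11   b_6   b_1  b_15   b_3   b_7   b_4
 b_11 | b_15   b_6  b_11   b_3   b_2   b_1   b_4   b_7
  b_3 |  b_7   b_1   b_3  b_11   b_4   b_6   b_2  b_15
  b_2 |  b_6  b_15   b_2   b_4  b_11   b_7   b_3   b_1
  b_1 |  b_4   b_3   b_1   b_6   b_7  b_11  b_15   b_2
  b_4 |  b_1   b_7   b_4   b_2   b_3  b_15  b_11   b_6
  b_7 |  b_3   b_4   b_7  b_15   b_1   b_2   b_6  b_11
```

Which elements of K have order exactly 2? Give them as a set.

{b_1, b_15, b_2, b_3, b_4, b_6, b_7}

Identity is b_11. Compute the order of each non-identity element by repeated multiplication:
  b_15: b_15 → b_11  (order 2)
  b_6: b_6 → b_11  (order 2)
  b_3: b_3 → b_11  (order 2)
  b_2: b_2 → b_11  (order 2)
  b_1: b_1 → b_11  (order 2)
  b_4: b_4 → b_11  (order 2)
  b_7: b_7 → b_11  (order 2)
Elements of order 2: {b_1, b_15, b_2, b_3, b_4, b_6, b_7}.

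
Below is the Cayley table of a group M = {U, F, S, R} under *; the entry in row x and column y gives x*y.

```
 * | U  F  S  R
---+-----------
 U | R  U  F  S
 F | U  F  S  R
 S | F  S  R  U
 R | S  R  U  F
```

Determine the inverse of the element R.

R

First locate the identity: row F matches the header, so F is the identity.
Scan row R for F: R*R = F. Hence R^(-1) = R.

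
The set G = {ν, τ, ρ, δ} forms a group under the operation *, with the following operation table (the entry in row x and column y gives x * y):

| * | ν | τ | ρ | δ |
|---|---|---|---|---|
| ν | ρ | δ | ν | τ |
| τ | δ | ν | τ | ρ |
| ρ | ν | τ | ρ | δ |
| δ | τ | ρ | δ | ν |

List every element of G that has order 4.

{δ, τ}

Identity is ρ. Compute the order of each non-identity element by repeated multiplication:
  ν: ν → ρ  (order 2)
  τ: τ → ν → δ → ρ  (order 4)
  δ: δ → ν → τ → ρ  (order 4)
Elements of order 4: {δ, τ}.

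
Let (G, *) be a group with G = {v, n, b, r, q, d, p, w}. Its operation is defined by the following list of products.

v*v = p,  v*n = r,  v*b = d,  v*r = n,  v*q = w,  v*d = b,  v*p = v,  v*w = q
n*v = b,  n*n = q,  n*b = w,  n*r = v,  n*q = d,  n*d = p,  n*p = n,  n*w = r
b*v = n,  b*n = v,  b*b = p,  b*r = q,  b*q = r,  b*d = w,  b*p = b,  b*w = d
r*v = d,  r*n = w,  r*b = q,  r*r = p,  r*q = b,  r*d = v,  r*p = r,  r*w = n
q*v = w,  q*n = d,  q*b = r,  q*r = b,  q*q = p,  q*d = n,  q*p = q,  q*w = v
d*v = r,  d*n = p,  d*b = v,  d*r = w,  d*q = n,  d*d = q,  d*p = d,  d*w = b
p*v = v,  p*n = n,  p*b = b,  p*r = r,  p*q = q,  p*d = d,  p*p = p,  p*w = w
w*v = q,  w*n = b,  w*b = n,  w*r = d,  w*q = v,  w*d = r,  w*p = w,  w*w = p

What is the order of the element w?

The identity element is p (its row matches the header).
w^1 = w
w^2 = w * w = p
The first power of w equal to the identity is w^2, so ord(w) = 2.
(Structurally, G here is isomorphic to the dihedral group D_4.)

2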